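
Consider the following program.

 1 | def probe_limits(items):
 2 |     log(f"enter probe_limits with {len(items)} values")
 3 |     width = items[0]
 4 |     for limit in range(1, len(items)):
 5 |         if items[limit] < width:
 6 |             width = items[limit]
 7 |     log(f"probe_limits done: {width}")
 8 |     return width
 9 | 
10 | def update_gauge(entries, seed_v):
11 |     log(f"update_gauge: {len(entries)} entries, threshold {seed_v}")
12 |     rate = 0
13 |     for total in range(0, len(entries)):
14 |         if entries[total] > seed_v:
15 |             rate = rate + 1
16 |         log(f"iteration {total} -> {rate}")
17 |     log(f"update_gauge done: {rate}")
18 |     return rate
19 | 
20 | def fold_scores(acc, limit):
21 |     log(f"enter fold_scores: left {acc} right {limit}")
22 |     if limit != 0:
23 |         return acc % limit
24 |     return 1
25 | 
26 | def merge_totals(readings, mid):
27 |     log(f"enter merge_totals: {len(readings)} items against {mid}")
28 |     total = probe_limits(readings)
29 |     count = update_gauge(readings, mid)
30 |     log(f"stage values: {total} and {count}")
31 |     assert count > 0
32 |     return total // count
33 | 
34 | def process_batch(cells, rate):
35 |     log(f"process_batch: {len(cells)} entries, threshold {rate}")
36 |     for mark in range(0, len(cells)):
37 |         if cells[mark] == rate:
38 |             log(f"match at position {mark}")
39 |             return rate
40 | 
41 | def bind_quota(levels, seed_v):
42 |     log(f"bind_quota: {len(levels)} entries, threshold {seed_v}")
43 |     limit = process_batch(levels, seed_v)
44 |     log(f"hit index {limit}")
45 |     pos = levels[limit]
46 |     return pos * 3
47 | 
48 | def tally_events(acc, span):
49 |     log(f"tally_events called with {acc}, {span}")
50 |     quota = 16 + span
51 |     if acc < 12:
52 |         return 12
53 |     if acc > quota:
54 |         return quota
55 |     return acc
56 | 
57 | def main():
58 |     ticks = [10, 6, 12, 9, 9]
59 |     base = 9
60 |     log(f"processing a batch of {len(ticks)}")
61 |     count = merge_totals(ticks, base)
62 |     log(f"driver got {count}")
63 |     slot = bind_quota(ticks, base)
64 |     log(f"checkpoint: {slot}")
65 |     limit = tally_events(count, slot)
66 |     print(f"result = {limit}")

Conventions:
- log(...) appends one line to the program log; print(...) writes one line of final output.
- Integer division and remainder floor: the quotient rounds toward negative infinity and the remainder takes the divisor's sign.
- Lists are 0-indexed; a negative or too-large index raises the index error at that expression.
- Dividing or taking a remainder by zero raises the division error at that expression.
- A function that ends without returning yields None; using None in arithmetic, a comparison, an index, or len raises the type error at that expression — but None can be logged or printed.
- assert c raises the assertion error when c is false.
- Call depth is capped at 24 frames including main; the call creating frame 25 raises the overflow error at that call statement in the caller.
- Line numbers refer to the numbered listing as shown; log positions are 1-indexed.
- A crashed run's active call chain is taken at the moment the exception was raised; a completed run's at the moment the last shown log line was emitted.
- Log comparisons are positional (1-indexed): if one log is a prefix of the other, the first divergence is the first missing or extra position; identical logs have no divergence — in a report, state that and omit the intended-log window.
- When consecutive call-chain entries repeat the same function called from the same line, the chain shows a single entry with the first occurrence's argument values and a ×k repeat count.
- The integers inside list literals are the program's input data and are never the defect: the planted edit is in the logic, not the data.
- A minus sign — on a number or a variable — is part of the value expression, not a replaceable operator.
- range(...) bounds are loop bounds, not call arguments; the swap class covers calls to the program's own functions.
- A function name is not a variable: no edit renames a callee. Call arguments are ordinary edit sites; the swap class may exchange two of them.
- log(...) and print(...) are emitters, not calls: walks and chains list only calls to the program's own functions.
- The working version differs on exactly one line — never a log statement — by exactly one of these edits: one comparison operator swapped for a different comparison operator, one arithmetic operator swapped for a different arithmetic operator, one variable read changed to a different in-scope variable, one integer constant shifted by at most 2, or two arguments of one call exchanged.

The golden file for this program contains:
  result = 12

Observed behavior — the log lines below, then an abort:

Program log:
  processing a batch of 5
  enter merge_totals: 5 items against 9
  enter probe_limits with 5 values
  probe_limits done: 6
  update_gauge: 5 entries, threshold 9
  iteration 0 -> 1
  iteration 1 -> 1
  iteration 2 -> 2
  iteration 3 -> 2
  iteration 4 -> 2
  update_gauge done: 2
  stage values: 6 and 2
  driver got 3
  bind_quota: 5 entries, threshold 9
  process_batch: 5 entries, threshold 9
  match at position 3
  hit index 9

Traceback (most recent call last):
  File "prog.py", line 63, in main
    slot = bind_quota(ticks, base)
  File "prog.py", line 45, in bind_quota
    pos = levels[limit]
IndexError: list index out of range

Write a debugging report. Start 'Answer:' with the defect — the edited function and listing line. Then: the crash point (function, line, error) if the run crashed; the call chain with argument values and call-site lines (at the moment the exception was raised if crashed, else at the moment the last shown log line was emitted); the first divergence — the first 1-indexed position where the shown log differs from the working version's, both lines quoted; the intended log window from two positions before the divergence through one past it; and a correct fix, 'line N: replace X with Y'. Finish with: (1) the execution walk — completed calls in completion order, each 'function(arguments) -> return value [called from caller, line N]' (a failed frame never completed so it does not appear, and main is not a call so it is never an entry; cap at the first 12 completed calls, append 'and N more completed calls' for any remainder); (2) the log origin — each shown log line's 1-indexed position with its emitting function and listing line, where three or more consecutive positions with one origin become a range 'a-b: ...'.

Answer: the defect is in process_batch at line 39.
Core observation: At log position 17 the runs split — shown 'hit index 9', but the working version logs 'hit index 3'.
Crash: bind_quota, line 45, IndexError.
Call chain: main -> bind_quota([10, 6, 12, 9, 9], 9) (called at line 63).
First divergence: position 17; shown 'hit index 9' vs intended 'hit index 3'.
Intended log window:
  15: process_batch: 5 entries, threshold 9
  16: match at position 3
  17: hit index 3
  18: checkpoint: 27
Execution walk:
  probe_limits([10, 6, 12, 9, 9]) -> 6  [called from merge_totals, line 28]
  update_gauge([10, 6, 12, 9, 9], 9) -> 2  [called from merge_totals, line 29]
  merge_totals([10, 6, 12, 9, 9], 9) -> 3  [called from main, line 61]
  process_batch([10, 6, 12, 9, 9], 9) -> 9  [called from bind_quota, line 43]
Origin of each log line:
  1 — main, line 60
  2 — merge_totals, line 27
  3 — probe_limits, line 2
  4 — probe_limits, line 7
  5 — update_gauge, line 11
  6-10 — update_gauge, line 16
  11 — update_gauge, line 17
  12 — merge_totals, line 30
  13 — main, line 62
  14 — bind_quota, line 42
  15 — process_batch, line 35
  16 — process_batch, line 38
  17 — bind_quota, line 44
A correct fix: line 39: replace `rate` with `mark`.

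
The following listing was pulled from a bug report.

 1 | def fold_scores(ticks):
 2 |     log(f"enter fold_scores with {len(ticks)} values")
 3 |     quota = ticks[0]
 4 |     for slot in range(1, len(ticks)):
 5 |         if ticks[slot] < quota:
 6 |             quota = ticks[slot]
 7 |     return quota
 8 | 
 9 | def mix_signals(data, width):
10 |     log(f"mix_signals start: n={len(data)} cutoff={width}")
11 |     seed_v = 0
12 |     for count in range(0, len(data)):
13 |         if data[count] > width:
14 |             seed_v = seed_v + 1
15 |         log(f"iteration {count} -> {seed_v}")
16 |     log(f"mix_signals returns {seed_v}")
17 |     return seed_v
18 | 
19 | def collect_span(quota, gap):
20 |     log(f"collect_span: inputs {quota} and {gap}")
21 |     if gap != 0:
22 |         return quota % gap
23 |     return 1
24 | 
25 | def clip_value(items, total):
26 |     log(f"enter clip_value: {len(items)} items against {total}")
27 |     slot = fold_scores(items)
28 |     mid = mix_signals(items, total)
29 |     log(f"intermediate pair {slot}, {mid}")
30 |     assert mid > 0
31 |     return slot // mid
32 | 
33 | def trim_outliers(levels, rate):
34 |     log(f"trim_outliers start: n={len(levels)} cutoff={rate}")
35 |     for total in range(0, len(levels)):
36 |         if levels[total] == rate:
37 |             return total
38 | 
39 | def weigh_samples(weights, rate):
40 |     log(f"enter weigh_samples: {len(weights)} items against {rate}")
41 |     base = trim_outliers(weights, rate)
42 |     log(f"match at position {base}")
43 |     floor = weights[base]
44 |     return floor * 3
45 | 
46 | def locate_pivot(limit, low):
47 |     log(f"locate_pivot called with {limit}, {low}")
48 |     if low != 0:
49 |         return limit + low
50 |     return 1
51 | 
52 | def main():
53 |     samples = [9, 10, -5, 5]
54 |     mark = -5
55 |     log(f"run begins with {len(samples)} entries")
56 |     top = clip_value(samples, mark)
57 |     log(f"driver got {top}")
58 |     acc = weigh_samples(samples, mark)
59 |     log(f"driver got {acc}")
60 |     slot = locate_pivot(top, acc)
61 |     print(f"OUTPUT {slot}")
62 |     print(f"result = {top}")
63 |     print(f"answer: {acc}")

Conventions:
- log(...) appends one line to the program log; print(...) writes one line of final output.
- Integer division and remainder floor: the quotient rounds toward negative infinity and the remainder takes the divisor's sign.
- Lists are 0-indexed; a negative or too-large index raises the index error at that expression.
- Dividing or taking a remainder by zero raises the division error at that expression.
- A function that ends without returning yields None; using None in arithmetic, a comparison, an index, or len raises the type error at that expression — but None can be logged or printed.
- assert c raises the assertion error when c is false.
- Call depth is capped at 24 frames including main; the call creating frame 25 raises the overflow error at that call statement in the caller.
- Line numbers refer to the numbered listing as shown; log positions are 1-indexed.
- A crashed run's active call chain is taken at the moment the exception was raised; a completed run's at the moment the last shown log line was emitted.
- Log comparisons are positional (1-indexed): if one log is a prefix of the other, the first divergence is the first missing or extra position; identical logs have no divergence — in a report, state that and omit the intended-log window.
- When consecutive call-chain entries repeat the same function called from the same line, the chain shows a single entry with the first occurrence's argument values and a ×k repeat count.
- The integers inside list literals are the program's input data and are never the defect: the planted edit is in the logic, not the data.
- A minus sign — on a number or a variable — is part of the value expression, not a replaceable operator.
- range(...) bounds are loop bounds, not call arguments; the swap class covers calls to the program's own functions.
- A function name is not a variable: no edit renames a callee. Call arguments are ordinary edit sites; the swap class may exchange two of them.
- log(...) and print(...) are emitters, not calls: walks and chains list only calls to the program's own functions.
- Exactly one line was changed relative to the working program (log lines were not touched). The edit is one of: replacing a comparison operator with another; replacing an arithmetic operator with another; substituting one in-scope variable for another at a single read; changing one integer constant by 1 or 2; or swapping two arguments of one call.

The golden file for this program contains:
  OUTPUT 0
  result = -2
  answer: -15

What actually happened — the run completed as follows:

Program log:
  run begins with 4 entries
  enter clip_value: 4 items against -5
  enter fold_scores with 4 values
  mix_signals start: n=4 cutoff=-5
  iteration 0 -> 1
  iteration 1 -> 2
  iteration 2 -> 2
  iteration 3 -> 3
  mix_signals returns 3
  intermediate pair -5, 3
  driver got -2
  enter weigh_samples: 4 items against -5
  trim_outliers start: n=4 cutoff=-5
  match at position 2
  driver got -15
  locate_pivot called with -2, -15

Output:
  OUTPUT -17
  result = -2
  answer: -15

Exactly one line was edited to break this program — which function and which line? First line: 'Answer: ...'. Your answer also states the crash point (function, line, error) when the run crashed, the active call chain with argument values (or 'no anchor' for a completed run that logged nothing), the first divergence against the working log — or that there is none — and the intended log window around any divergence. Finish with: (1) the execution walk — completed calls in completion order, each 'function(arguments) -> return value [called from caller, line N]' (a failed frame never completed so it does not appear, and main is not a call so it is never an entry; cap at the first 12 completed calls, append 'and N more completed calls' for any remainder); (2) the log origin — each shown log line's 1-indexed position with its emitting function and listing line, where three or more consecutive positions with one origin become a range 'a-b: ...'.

Answer: the defect is in locate_pivot at line 49.
The tell: The logs agree in full; only the final output differs.
Call chain: main -> locate_pivot(-2, -15) (called at line 60).
First divergence: none — the logs agree in full.
Execution walk:
  fold_scores([9, 10, -5, 5]) -> -5  [called from clip_value, line 27]
  mix_signals([9, 10, -5, 5], -5) -> 3  [called from clip_value, line 28]
  clip_value([9, 10, -5, 5], -5) -> -2  [called from main, line 56]
  trim_outliers([9, 10, -5, 5], -5) -> 2  [called from weigh_samples, line 41]
  weigh_samples([9, 10, -5, 5], -5) -> -15  [called from main, line 58]
  locate_pivot(-2, -15) -> -17  [called from main, line 60]
Log origins:
  1: emitted by main (line 55)
  2: emitted by clip_value (line 26)
  3: emitted by fold_scores (line 2)
  4: emitted by mix_signals (line 10)
  5-8: emitted by mix_signals (line 15)
  9: emitted by mix_signals (line 16)
  10: emitted by clip_value (line 29)
  11: emitted by main (line 57)
  12: emitted by weigh_samples (line 40)
  13: emitted by trim_outliers (line 34)
  14: emitted by weigh_samples (line 42)
  15: emitted by main (line 59)
  16: emitted by locate_pivot (line 47)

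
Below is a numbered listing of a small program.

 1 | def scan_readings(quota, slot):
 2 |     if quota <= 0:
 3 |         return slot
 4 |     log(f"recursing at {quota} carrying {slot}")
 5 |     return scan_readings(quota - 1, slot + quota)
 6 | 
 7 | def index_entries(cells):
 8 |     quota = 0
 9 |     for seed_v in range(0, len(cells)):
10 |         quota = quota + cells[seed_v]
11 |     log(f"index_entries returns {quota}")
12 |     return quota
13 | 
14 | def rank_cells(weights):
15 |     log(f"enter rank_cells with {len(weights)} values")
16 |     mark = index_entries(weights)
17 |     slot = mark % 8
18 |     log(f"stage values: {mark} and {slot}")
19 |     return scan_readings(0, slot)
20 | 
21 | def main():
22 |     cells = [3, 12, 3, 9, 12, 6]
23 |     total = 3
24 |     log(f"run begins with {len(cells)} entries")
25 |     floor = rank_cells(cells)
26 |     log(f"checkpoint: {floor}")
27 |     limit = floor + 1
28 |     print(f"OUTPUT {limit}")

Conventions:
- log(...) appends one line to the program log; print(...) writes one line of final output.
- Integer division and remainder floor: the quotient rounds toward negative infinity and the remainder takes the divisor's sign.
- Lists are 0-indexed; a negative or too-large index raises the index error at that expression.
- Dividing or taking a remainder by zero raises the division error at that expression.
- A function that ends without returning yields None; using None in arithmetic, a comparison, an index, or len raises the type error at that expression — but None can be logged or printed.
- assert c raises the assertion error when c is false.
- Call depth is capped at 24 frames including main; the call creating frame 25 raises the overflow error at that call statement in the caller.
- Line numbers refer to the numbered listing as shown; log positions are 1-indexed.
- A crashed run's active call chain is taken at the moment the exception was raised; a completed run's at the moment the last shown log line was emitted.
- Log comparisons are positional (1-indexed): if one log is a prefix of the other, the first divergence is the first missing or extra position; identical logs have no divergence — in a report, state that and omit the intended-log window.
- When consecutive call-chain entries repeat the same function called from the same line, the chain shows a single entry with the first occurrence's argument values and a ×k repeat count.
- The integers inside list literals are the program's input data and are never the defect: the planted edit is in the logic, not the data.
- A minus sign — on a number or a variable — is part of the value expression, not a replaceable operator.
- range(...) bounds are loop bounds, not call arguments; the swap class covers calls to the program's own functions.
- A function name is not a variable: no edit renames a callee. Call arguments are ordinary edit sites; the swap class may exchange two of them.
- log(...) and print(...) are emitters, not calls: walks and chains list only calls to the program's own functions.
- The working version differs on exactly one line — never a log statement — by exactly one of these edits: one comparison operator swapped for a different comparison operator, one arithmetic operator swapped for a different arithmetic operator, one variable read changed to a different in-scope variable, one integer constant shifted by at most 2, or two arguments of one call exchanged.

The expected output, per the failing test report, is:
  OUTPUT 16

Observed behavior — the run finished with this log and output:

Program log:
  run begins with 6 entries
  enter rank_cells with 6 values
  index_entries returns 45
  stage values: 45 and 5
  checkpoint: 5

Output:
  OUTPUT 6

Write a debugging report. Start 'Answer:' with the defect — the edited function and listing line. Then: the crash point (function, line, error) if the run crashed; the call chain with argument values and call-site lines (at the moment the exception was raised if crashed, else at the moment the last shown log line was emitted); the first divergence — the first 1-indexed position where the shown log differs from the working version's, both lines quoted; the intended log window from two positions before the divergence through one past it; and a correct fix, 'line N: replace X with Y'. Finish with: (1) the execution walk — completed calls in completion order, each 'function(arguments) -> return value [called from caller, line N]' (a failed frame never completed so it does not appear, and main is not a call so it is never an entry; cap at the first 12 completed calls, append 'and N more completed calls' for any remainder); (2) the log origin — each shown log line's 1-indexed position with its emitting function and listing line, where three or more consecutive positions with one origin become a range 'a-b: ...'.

Answer: the defect is in rank_cells at line 19.
Core observation: The log first diverges at position 5: the faulty run prints 'checkpoint: 5' where the working version prints 'recursing at 5 carrying 0'.
Call chain: main.
First divergence: position 5 — the shown line 'checkpoint: 5' should read 'recursing at 5 carrying 0'.
Intended log window:
  3: index_entries returns 45
  4: stage values: 45 and 5
  5: recursing at 5 carrying 0
  6: recursing at 4 carrying 5
Execution walk:
  index_entries([3, 12, 3, 9, 12, 6]) -> 45  [called from rank_cells, line 16]
  scan_readings(0, 5) -> 5  [called from rank_cells, line 19]
  rank_cells([3, 12, 3, 9, 12, 6]) -> 5  [called from main, line 25]
Log origins:
  1 — main, line 24
  2 — rank_cells, line 15
  3 — index_entries, line 11
  4 — rank_cells, line 18
  5 — main, line 26
A correct fix: line 19: replace `scan_readings(0, slot)` with `scan_readings(slot, 0)`.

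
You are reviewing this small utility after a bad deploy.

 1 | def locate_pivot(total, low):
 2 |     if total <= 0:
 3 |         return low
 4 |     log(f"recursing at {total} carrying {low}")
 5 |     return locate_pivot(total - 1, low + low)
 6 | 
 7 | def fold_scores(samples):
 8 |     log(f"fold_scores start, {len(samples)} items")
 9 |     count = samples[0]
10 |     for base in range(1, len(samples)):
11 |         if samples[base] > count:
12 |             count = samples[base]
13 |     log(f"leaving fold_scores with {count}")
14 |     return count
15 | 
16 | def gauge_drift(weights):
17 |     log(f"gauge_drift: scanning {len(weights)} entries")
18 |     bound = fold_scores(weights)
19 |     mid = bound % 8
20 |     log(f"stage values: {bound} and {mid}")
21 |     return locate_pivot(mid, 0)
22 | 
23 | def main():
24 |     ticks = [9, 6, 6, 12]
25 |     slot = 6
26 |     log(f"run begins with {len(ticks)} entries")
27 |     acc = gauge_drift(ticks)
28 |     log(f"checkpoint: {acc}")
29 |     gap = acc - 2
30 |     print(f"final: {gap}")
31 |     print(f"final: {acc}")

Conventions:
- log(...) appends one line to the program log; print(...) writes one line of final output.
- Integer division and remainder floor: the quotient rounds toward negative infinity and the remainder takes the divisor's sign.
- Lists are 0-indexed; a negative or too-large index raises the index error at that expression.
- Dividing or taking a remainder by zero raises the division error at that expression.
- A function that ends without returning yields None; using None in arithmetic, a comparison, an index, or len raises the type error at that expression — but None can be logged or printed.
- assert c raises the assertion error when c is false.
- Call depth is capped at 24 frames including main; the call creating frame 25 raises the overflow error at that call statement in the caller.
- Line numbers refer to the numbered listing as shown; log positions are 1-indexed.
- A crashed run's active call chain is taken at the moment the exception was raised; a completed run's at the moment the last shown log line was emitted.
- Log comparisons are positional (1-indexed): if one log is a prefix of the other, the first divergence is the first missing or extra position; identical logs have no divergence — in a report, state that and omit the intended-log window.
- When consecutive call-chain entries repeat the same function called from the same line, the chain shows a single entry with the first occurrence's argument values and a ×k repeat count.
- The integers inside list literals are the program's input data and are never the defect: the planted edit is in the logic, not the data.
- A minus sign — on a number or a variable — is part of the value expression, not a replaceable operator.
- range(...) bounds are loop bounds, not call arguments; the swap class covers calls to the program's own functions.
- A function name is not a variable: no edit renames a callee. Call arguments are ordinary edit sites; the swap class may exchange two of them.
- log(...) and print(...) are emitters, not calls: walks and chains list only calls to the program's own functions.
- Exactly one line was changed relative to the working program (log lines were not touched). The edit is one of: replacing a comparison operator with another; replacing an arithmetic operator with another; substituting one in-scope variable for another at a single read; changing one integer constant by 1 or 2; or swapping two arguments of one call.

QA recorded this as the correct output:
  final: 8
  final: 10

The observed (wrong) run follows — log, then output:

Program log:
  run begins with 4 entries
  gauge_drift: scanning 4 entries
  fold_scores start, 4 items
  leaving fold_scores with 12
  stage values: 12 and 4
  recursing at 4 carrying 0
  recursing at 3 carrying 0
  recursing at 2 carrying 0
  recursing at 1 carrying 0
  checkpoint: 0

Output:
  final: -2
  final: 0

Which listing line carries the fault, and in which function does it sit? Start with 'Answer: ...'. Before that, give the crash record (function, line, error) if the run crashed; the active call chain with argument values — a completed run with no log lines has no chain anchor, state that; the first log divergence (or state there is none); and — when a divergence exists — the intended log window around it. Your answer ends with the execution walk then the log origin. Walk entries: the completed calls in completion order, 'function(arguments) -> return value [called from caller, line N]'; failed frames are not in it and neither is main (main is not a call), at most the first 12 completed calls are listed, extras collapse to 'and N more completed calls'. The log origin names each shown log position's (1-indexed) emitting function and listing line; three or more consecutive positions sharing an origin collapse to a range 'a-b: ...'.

Answer: the defect is in locate_pivot at line 5.
Key observation: The earliest visible damage is log position 7 — 'recursing at 3 carrying 0' rather than the intended 'recursing at 3 carrying 4'.
Call chain: main.
First divergence: at position 7 the run shows 'recursing at 3 carrying 0' where the working version logs 'recursing at 3 carrying 4'.
Intended log window:
  5: stage values: 12 and 4
  6: recursing at 4 carrying 0
  7: recursing at 3 carrying 4
  8: recursing at 2 carrying 7
Execution walk:
  fold_scores([9, 6, 6, 12]) -> 12  [called from gauge_drift, line 18]
  locate_pivot(0, 0) -> 0  [called from locate_pivot, line 5]
  locate_pivot(1, 0) -> 0  [called from locate_pivot, line 5]
  locate_pivot(2, 0) -> 0  [called from locate_pivot, line 5]
  locate_pivot(3, 0) -> 0  [called from locate_pivot, line 5]
  locate_pivot(4, 0) -> 0  [called from gauge_drift, line 21]
  gauge_drift([9, 6, 6, 12]) -> 0  [called from main, line 27]
Log origins:
  1 — main, line 26
  2 — gauge_drift, line 17
  3 — fold_scores, line 8
  4 — fold_scores, line 13
  5 — gauge_drift, line 20
  6-9 — locate_pivot, line 4
  10 — main, line 28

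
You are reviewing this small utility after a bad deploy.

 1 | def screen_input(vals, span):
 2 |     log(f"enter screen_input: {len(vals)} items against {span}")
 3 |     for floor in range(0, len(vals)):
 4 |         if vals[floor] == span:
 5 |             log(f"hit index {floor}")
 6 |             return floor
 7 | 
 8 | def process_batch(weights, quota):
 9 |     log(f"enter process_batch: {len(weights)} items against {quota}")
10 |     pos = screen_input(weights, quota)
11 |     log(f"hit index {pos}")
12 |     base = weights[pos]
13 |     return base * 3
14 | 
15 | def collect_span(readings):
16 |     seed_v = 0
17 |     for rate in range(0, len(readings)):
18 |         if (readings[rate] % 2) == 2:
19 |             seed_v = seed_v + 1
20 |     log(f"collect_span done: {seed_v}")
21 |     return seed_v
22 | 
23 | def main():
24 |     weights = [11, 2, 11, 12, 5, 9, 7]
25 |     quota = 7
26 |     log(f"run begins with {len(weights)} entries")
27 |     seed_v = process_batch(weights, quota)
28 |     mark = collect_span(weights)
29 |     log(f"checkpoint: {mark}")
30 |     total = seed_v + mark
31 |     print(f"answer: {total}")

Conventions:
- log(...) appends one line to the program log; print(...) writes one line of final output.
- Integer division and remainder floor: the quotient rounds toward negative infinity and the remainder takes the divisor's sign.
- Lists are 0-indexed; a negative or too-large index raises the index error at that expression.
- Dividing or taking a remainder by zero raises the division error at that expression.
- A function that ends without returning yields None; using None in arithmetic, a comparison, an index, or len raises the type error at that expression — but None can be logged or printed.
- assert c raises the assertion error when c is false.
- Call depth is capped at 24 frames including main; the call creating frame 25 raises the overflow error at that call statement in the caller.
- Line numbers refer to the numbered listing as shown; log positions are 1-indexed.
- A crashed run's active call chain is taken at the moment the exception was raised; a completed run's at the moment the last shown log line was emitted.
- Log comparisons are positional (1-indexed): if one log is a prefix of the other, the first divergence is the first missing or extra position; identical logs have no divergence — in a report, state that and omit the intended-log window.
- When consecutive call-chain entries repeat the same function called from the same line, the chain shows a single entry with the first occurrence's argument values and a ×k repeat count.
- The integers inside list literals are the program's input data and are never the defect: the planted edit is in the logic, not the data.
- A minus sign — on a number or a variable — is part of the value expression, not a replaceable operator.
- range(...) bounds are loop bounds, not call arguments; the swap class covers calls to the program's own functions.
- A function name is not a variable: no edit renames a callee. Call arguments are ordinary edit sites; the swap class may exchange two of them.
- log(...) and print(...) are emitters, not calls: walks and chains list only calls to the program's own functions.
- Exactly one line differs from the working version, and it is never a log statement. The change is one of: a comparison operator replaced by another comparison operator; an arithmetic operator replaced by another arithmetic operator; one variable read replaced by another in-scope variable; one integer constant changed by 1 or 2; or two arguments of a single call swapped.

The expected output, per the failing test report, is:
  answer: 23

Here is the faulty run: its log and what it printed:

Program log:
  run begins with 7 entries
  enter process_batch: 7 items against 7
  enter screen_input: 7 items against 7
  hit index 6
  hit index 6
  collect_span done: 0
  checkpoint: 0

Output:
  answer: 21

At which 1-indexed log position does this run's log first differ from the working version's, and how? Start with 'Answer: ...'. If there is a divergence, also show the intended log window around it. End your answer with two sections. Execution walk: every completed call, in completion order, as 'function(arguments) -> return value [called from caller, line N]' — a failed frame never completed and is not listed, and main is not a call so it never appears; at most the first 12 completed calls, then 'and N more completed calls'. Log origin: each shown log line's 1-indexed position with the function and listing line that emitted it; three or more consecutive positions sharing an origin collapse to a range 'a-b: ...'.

Answer: at position 6 the run shows 'collect_span done: 0' where the working version logs 'collect_span done: 2'.
Intended log window:
  4: hit index 6
  5: hit index 6
  6: collect_span done: 2
  7: checkpoint: 2
Execution walk:
  screen_input([11, 2, 11, 12, 5, 9, 7], 7) -> 6  [called from process_batch, line 10]
  process_batch([11, 2, 11, 12, 5, 9, 7], 7) -> 21  [called from main, line 27]
  collect_span([11, 2, 11, 12, 5, 9, 7]) -> 0  [called from main, line 28]
Log origin:
  1: emitted by main (line 26)
  2: emitted by process_batch (line 9)
  3: emitted by screen_input (line 2)
  4: emitted by screen_input (line 5)
  5: emitted by process_batch (line 11)
  6: emitted by collect_span (line 20)
  7: emitted by main (line 29)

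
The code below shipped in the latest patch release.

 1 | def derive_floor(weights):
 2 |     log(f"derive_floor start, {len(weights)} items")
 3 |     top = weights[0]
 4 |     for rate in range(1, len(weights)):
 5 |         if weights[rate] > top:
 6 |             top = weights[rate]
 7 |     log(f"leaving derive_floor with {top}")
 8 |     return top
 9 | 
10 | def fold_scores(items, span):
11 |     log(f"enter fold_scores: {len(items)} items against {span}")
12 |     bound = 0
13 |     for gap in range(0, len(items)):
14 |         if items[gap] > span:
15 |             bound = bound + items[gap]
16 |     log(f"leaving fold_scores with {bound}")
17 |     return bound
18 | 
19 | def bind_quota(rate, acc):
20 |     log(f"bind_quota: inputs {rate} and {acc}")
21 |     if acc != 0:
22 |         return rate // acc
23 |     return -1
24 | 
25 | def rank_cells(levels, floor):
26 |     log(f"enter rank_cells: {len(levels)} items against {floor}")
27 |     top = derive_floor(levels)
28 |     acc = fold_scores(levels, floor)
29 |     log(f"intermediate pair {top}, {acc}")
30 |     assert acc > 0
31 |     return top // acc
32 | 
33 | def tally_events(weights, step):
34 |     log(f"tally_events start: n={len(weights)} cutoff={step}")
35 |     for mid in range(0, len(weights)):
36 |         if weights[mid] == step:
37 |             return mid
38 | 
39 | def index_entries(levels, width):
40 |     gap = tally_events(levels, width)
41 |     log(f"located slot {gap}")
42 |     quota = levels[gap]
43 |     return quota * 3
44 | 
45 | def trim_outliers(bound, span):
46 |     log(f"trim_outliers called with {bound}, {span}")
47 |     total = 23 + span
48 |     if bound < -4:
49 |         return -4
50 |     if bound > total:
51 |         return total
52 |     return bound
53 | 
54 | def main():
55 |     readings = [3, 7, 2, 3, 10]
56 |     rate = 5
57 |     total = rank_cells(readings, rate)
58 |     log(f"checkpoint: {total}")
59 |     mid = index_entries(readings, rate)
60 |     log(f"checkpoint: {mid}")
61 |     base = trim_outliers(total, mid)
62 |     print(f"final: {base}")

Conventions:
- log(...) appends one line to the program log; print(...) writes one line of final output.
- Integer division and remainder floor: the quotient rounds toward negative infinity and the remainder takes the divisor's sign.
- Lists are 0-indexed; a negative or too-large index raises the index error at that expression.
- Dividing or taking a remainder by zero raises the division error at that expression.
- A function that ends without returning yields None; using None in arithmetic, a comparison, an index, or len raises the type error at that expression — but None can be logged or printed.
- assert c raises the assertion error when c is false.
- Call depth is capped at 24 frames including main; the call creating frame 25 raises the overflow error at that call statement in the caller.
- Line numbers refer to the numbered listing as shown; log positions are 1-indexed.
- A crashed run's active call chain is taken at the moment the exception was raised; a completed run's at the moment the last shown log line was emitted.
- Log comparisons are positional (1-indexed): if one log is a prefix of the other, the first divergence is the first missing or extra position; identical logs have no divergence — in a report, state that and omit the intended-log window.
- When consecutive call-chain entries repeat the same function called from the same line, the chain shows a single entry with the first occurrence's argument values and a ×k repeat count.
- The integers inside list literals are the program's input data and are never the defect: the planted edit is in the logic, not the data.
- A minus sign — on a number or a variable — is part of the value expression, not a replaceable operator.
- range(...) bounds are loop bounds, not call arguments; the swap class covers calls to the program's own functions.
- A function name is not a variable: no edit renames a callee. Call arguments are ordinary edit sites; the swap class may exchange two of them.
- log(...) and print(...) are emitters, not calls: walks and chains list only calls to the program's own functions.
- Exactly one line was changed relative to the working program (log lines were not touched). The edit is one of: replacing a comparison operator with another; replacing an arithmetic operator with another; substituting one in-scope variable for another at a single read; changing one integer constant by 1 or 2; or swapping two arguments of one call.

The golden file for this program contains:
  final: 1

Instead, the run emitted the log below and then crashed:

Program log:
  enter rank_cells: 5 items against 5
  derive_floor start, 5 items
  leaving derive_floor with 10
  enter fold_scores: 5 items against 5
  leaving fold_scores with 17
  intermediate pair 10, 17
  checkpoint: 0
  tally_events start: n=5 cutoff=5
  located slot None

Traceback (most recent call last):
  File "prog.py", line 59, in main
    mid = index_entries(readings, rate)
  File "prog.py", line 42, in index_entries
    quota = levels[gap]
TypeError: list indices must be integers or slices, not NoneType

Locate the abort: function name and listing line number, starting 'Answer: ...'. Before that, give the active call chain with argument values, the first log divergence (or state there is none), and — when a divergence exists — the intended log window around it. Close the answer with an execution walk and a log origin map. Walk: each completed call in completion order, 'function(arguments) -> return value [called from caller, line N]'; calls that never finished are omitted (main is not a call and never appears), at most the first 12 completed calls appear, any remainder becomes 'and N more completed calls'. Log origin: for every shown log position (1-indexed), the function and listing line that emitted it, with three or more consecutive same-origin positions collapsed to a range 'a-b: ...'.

Answer: the error was raised in index_entries, line 42.
Key observation: Everything matches until log position 1, which reads 'enter rank_cells: 5 items against 5' in place of 'enter rank_cells: 5 items against 7'.
Call chain: main -> index_entries([3, 7, 2, 3, 10], 5) (called at line 59).
First divergence: position 1; shown 'enter rank_cells: 5 items against 5' vs intended 'enter rank_cells: 5 items against 7'.
Intended log window:
  1: enter rank_cells: 5 items against 7
  2: derive_floor start, 5 items
Execution walk:
  derive_floor([3, 7, 2, 3, 10]) -> 10  [called from rank_cells, line 27]
  fold_scores([3, 7, 2, 3, 10], 5) -> 17  [called from rank_cells, line 28]
  rank_cells([3, 7, 2, 3, 10], 5) -> 0  [called from main, line 57]
  tally_events([3, 7, 2, 3, 10], 5) -> None  [called from index_entries, line 40]
Origin of each log line:
  1: from rank_cells, line 26
  2: from derive_floor, line 2
  3: from derive_floor, line 7
  4: from fold_scores, line 11
  5: from fold_scores, line 16
  6: from rank_cells, line 29
  7: from main, line 58
  8: from tally_events, line 34
  9: from index_entries, line 41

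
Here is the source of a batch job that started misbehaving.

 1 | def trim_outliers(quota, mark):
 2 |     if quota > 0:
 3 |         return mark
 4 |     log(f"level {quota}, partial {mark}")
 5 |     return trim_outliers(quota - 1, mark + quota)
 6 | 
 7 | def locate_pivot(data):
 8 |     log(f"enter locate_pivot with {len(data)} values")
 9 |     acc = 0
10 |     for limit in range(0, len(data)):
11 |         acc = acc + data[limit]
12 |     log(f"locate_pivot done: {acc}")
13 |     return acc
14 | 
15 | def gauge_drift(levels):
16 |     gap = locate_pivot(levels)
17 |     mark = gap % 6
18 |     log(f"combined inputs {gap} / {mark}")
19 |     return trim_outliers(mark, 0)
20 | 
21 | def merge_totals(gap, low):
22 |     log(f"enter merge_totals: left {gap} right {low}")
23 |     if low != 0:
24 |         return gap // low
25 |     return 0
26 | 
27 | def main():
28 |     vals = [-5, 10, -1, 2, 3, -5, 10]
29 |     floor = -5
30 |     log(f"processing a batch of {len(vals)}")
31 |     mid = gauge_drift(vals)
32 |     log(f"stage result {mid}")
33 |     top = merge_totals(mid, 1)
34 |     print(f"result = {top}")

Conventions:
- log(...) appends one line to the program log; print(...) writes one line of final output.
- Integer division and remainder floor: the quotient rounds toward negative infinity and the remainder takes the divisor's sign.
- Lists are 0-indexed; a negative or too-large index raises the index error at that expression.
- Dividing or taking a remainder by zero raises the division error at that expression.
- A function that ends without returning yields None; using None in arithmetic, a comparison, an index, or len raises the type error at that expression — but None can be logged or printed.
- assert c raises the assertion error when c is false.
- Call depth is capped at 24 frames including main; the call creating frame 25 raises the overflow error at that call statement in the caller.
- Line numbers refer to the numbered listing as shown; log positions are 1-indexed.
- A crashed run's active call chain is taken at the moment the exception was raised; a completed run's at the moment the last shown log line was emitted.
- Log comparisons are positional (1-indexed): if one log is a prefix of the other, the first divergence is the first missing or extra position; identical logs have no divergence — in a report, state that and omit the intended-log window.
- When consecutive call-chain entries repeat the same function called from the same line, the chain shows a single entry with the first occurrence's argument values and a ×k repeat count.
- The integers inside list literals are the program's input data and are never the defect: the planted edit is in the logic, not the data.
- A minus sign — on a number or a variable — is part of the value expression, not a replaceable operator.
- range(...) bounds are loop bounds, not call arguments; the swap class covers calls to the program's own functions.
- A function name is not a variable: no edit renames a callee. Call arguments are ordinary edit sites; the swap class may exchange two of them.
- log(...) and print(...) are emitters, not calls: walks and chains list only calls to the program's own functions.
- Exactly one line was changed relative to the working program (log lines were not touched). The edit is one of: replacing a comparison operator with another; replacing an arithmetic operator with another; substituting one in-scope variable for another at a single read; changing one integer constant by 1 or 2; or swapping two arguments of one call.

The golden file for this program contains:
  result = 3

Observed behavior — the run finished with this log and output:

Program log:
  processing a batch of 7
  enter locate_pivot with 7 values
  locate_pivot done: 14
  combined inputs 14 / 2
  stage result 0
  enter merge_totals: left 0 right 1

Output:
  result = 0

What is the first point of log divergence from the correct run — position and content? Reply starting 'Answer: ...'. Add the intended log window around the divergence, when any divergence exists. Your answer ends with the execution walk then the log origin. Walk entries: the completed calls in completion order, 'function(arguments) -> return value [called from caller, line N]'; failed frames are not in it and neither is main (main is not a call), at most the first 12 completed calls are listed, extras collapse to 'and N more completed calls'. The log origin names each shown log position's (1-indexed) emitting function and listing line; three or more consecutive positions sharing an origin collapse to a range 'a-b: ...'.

Answer: at position 5 the run shows 'stage result 0' where the working version logs 'level 2, partial 0'.
Intended log window:
  3: locate_pivot done: 14
  4: combined inputs 14 / 2
  5: level 2, partial 0
  6: level 1, partial 2
Execution walk:
  locate_pivot([-5, 10, -1, 2, 3, -5, 10]) -> 14  [called from gauge_drift, line 16]
  trim_outliers(2, 0) -> 0  [called from gauge_drift, line 19]
  gauge_drift([-5, 10, -1, 2, 3, -5, 10]) -> 0  [called from main, line 31]
  merge_totals(0, 1) -> 0  [called from main, line 33]
Log line origins:
  1: emitted by main (line 30)
  2: emitted by locate_pivot (line 8)
  3: emitted by locate_pivot (line 12)
  4: emitted by gauge_drift (line 18)
  5: emitted by main (line 32)
  6: emitted by merge_totals (line 22)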